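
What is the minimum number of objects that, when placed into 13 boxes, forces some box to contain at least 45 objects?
n = (45 − 1)·13 + 1 = 573

By the generalised pigeonhole principle, to guarantee some box contains ≥ r objects we need more than (r − 1) · k objects total. Threshold: n = (r − 1) · k + 1. With r = 45 and k = 13: n = 44 · 13 + 1 = 572 + 1 = 573. For n = 572 = 44 · 13, we can put exactly 44 objects in every box, avoiding 45 in any single one — so 573 is tight.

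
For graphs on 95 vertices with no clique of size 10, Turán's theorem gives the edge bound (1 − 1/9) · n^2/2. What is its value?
Turán density bound = (8/9) · 95^2/2 = 36100/9 ≈ 4011.1111

Turán's theorem: ex(n, K_{r+1}) is achieved by the complete r-partite Turán graph T(n, r) with parts as balanced as possible, and is at most (1 − 1/r) · n^2/2. For r = 9, n = 95: the density bound is (8/9) · 9025/2 = 36100/9 ≈ 4011.1111. The integer-valued extremum is e(T(95, 9)) = 4010, which is strictly less than the density bound 36100/9 since 9 ∤ 95 (the parts of T(95, 9) cannot all be equal).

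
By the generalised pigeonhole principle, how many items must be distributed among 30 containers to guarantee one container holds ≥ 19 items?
n = (19 − 1)·30 + 1 = 541

By the generalised pigeonhole principle, to guarantee some box contains ≥ r objects we need more than (r − 1) · k objects total. Threshold: n = (r − 1) · k + 1. With r = 19 and k = 30: n = 18 · 30 + 1 = 540 + 1 = 541. For n = 540 = 18 · 30, we can put exactly 18 objects in every box, avoiding 19 in any single one — so 541 is tight.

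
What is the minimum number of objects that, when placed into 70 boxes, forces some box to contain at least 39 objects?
n = (39 − 1)·70 + 1 = 2661

By the generalised pigeonhole principle, to guarantee some box contains ≥ r objects we need more than (r − 1) · k objects total. Threshold: n = (r − 1) · k + 1. With r = 39 and k = 70: n = 38 · 70 + 1 = 2660 + 1 = 2661. For n = 2660 = 38 · 70, we can put exactly 38 objects in every box, avoiding 39 in any single one — so 2661 is tight.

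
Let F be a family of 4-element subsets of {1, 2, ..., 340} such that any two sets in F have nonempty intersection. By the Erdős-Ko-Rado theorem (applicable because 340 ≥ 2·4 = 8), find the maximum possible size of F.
max |F| = C(339, 3) = 6435689

Erdős-Ko-Rado (1961): when n ≥ 2k, max |F| = C(n−1, k−1). The bound is attained by the star {A : i ∈ A} for any fixed i ∈ [n]. Here C(340−1, 4−1) = C(339, 3) = 6435689.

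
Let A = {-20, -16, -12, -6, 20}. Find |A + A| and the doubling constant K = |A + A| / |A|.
K = |A + A| / |A| = 14/5

Enumerate A + A = {a + b : a, b ∈ A}. With |A| = 5, there are |A|^2 = 25 ordered sum pairs; collecting distinct values, A + A = {-40, -36, -32, -28, -26, -24, -22, -18, -12, 0, 4, 8, 14, 40}, so |A + A| = 14. Thus K = 14/5. For comparison, the minimum possible |A + A| over all 5-element sets is 2·5 − 1 = 9 (so min K = 9/5), attained only by arithmetic progressions.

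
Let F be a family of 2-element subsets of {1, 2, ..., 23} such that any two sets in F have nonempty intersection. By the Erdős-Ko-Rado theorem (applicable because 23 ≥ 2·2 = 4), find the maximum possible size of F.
max |F| = C(22, 1) = 22

The Erdős-Ko-Rado theorem states: for n ≥ 2k, an intersecting family of k-subsets of an n-element set has size at most C(n − 1, k − 1), with equality for 'star' families {A ⊆ [n] : |A| = k, i ∈ A} (fix an element i). For n = 23, k = 2: C(22, 1) = 22.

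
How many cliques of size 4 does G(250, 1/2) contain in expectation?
E[# K_4] = C(250, 4) · (1/2)^C(4, 2) = 158882750 / 2^6 = 79441375/32 = 2482542.96875

For each 4-subset S of vertices (there are C(250, 4) = 158882750 such S), let X_S = 1 if S induces a K_4 (all C(4, 2) = 6 edges present). Then P(X_S = 1) = (1/2)^6 = 1/64. By linearity of expectation, E[# K_4] = C(250, 4) · (1/2)^6 = 158882750 / 64 = 79441375/32 = 2482542.96875.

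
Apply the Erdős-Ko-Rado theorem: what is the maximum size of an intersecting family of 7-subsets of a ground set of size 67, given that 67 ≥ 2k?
max |F| = C(66, 6) = 90858768

The Erdős-Ko-Rado theorem states: for n ≥ 2k, an intersecting family of k-subsets of an n-element set has size at most C(n − 1, k − 1), with equality for 'star' families {A ⊆ [n] : |A| = k, i ∈ A} (fix an element i). For n = 67, k = 7: C(66, 6) = 90858768.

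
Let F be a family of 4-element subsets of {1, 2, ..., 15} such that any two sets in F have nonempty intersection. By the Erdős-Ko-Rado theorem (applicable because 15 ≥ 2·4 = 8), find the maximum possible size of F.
max |F| = C(14, 3) = 364

The Erdős-Ko-Rado theorem states: for n ≥ 2k, an intersecting family of k-subsets of an n-element set has size at most C(n − 1, k − 1), with equality for 'star' families {A ⊆ [n] : |A| = k, i ∈ A} (fix an element i). For n = 15, k = 4: C(14, 3) = 364.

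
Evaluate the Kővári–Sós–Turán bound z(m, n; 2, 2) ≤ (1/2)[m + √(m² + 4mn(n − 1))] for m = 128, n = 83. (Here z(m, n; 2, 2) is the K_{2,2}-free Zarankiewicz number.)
z(128, 83; 2, 2) ≤ (1/2)[128 + √(128² + 4·128·83·82)] = (1/2)[128 + √3501056] = 999.5554

Kővári–Sós–Turán: let r_1, ..., r_128 be the row sums and z = Σ r_i the total number of 1s. Each pair of columns can share at most one row with both entries 1 (else a 2×2 all-ones block appears), so Σ_i C(r_i, 2) ≤ C(83, 2) = 3403. By convexity Σ_i C(r_i, 2) ≥ 128·C(z/128, 2) = z(z − 128)/(2·128), giving z² − 128z − 128·83·82 ≤ 0 and hence z ≤ (1/2)[128 + √(16384 + 4·871168)] = (1/2)[128 + √3501056] ≈ (1/2)(128 + 1871.1109) = 999.5554.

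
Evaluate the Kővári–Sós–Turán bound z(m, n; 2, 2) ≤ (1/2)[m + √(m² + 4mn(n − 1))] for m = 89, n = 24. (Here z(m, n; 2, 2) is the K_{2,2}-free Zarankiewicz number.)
z(89, 24; 2, 2) ≤ (1/2)[89 + √(89² + 4·89·24·23)] = (1/2)[89 + √204433] = 270.5713

Kővári–Sós–Turán: let r_1, ..., r_89 be the row sums and z = Σ r_i the total number of 1s. Each pair of columns can share at most one row with both entries 1 (else a 2×2 all-ones block appears), so Σ_i C(r_i, 2) ≤ C(24, 2) = 276. By convexity Σ_i C(r_i, 2) ≥ 89·C(z/89, 2) = z(z − 89)/(2·89), giving z² − 89z − 89·24·23 ≤ 0 and hence z ≤ (1/2)[89 + √(7921 + 4·49128)] = (1/2)[89 + √204433] ≈ (1/2)(89 + 452.1427) = 270.5713.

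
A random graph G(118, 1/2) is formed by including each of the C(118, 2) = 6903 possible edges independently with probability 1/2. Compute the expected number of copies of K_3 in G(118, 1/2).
E[# K_3] = C(118, 3) · (1/2)^C(3, 2) = 266916 / 2^3 = 66729/2 = 33364.5

For each 3-subset S of vertices (there are C(118, 3) = 266916 such S), let X_S = 1 if S induces a K_3 (all C(3, 2) = 3 edges present). Then P(X_S = 1) = (1/2)^3 = 1/8. By linearity of expectation, E[# K_3] = C(118, 3) · (1/2)^3 = 266916 / 8 = 66729/2 = 33364.5.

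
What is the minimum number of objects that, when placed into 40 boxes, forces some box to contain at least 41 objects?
n = (41 − 1)·40 + 1 = 1601

By the generalised pigeonhole principle, to guarantee some box contains ≥ r objects we need more than (r − 1) · k objects total. Threshold: n = (r − 1) · k + 1. With r = 41 and k = 40: n = 40 · 40 + 1 = 1600 + 1 = 1601. For n = 1600 = 40 · 40, we can put exactly 40 objects in every box, avoiding 41 in any single one — so 1601 is tight.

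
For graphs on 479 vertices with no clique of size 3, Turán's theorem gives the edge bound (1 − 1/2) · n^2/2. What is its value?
Turán density bound = (1/2) · 479^2/2 = 229441/4 ≈ 57360.25

Turán's theorem: ex(n, K_{r+1}) is achieved by the complete r-partite Turán graph T(n, r) with parts as balanced as possible, and is at most (1 − 1/r) · n^2/2. For r = 2, n = 479: the density bound is (1/2) · 229441/2 = 229441/4 ≈ 57360.25. The integer-valued extremum is e(T(479, 2)) = 57360, which is strictly less than the density bound 229441/4 since 2 ∤ 479 (the parts of T(479, 2) cannot all be equal).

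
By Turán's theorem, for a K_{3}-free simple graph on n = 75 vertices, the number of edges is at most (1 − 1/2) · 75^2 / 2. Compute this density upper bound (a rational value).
Turán density bound = (1/2) · 75^2/2 = 5625/4 ≈ 1406.25

Turán's theorem: ex(n, K_{r+1}) is achieved by the complete r-partite Turán graph T(n, r) with parts as balanced as possible, and is at most (1 − 1/r) · n^2/2. For r = 2, n = 75: the density bound is (1/2) · 5625/2 = 5625/4 ≈ 1406.25. The integer-valued extremum is e(T(75, 2)) = 1406, which is strictly less than the density bound 5625/4 since 2 ∤ 75 (the parts of T(75, 2) cannot all be equal).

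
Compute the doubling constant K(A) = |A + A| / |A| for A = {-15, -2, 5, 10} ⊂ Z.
K = |A + A| / |A| = 10/4 = 5/2

Enumerate A + A = {a + b : a, b ∈ A}. With |A| = 4, there are |A|^2 = 16 ordered sum pairs; collecting distinct values, A + A = {-30, -17, -10, -5, -4, 3, 8, 10, 15, 20}, so |A + A| = 10. Thus K = 10/4 = 5/2. For comparison, the minimum possible |A + A| over all 4-element sets is 2·4 − 1 = 7 (so min K = 7/4), attained only by arithmetic progressions.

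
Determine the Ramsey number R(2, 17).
R(2, 17) = 17

R(2, k) = k for all k ≥ 2: in a 2-colouring of K_k, either some edge is red (a red K_2) or all edges are blue (a blue K_k). And K_{16} coloured all-blue has no blue K_17, so R(2, 17) > 16. Hence R(2, 17) = 17.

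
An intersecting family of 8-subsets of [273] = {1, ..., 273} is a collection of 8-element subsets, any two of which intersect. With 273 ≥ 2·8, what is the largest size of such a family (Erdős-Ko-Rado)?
max |F| = C(272, 7) = 20218614631344

The Erdős-Ko-Rado theorem states: for n ≥ 2k, an intersecting family of k-subsets of an n-element set has size at most C(n − 1, k − 1), with equality for 'star' families {A ⊆ [n] : |A| = k, i ∈ A} (fix an element i). For n = 273, k = 8: C(272, 7) = 20218614631344.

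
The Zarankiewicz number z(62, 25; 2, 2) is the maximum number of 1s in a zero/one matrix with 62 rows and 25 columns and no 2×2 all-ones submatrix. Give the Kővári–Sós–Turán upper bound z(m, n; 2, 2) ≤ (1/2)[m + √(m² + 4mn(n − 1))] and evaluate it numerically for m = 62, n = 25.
z(62, 25; 2, 2) ≤ (1/2)[62 + √(62² + 4·62·25·24)] = (1/2)[62 + √152644] = 226.3484

Kővári–Sós–Turán: let r_1, ..., r_62 be the row sums and z = Σ r_i the total number of 1s. Each pair of columns can share at most one row with both entries 1 (else a 2×2 all-ones block appears), so Σ_i C(r_i, 2) ≤ C(25, 2) = 300. By convexity Σ_i C(r_i, 2) ≥ 62·C(z/62, 2) = z(z − 62)/(2·62), giving z² − 62z − 62·25·24 ≤ 0 and hence z ≤ (1/2)[62 + √(3844 + 4·37200)] = (1/2)[62 + √152644] ≈ (1/2)(62 + 390.6968) = 226.3484.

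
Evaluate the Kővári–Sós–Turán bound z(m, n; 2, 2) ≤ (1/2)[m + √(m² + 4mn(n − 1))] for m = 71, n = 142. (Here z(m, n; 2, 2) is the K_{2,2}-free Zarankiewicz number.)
z(71, 142; 2, 2) ≤ (1/2)[71 + √(71² + 4·71·142·141)] = (1/2)[71 + √5691289] = 1228.3211

Kővári–Sós–Turán: let r_1, ..., r_71 be the row sums and z = Σ r_i the total number of 1s. Each pair of columns can share at most one row with both entries 1 (else a 2×2 all-ones block appears), so Σ_i C(r_i, 2) ≤ C(142, 2) = 10011. By convexity Σ_i C(r_i, 2) ≥ 71·C(z/71, 2) = z(z − 71)/(2·71), giving z² − 71z − 71·142·141 ≤ 0 and hence z ≤ (1/2)[71 + √(5041 + 4·1421562)] = (1/2)[71 + √5691289] ≈ (1/2)(71 + 2385.6423) = 1228.3211.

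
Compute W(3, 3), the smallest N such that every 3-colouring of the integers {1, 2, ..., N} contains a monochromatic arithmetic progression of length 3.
W(3, 3) = 27

This is a classical value, W(3, 3) = 27, established by combining an explicit 3-colouring of {1, ..., 26} with no monochromatic 3-AP (giving the lower bound W(3, 3) > 26) and a finite case analysis / exhaustive computer search showing every 3-colouring of {1, ..., 27} has such an AP.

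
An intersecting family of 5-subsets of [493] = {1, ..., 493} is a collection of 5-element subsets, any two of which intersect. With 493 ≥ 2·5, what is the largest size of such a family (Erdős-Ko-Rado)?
max |F| = C(492, 4) = 2411794455

The Erdős-Ko-Rado theorem states: for n ≥ 2k, an intersecting family of k-subsets of an n-element set has size at most C(n − 1, k − 1), with equality for 'star' families {A ⊆ [n] : |A| = k, i ∈ A} (fix an element i). For n = 493, k = 5: C(492, 4) = 2411794455.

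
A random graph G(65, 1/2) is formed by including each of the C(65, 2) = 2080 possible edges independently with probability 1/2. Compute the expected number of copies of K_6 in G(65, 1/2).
E[# K_6] = C(65, 6) · (1/2)^C(6, 2) = 82598880 / 2^15 = 2581215/1024 ≈ 2520.717773

For each 6-subset S of vertices (there are C(65, 6) = 82598880 such S), let X_S = 1 if S induces a K_6 (all C(6, 2) = 15 edges present). Then P(X_S = 1) = (1/2)^15 = 1/32768. By linearity of expectation, E[# K_6] = C(65, 6) · (1/2)^15 = 82598880 / 32768 = 2581215/1024 ≈ 2520.717773.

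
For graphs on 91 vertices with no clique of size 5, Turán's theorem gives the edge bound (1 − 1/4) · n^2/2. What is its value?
Turán density bound = (3/4) · 91^2/2 = 24843/8 ≈ 3105.375

Turán's theorem: ex(n, K_{r+1}) is achieved by the complete r-partite Turán graph T(n, r) with parts as balanced as possible, and is at most (1 − 1/r) · n^2/2. For r = 4, n = 91: the density bound is (3/4) · 8281/2 = 24843/8 ≈ 3105.375. The integer-valued extremum is e(T(91, 4)) = 3105, which is strictly less than the density bound 24843/8 since 4 ∤ 91 (the parts of T(91, 4) cannot all be equal).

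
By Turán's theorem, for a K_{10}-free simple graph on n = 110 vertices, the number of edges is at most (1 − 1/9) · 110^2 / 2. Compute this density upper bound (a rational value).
Turán density bound = (8/9) · 110^2/2 = 48400/9 ≈ 5377.7778

Turán's theorem: ex(n, K_{r+1}) is achieved by the complete r-partite Turán graph T(n, r) with parts as balanced as possible, and is at most (1 − 1/r) · n^2/2. For r = 9, n = 110: the density bound is (8/9) · 12100/2 = 48400/9 ≈ 5377.7778. The integer-valued extremum is e(T(110, 9)) = 5377, which is strictly less than the density bound 48400/9 since 9 ∤ 110 (the parts of T(110, 9) cannot all be equal).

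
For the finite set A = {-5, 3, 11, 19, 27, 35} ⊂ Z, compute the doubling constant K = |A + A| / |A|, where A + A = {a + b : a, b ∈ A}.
K = |A + A| / |A| = 11/6

Enumerate A + A = {a + b : a, b ∈ A}. With |A| = 6, there are |A|^2 = 36 ordered sum pairs; collecting distinct values, A + A = {-10, -2, 6, 14, 22, 30, 38, 46, 54, 62, 70}, so |A + A| = 11. Thus K = 11/6. Here |A + A| = 2|A| − 1 = 11, the minimum possible — so K = 11/6 is minimal, which holds iff A is an arithmetic progression.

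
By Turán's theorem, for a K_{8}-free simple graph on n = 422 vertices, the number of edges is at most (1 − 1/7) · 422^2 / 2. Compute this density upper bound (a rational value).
Turán density bound = (6/7) · 422^2/2 = 534252/7 ≈ 76321.7143

Turán's theorem: ex(n, K_{r+1}) is achieved by the complete r-partite Turán graph T(n, r) with parts as balanced as possible, and is at most (1 − 1/r) · n^2/2. For r = 7, n = 422: the density bound is (6/7) · 178084/2 = 534252/7 ≈ 76321.7143. The integer-valued extremum is e(T(422, 7)) = 76321, which is strictly less than the density bound 534252/7 since 7 ∤ 422 (the parts of T(422, 7) cannot all be equal).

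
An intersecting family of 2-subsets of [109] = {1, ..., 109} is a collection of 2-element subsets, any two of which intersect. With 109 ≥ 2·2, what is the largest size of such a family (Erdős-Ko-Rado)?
max |F| = C(108, 1) = 108

The Erdős-Ko-Rado theorem states: for n ≥ 2k, an intersecting family of k-subsets of an n-element set has size at most C(n − 1, k − 1), with equality for 'star' families {A ⊆ [n] : |A| = k, i ∈ A} (fix an element i). For n = 109, k = 2: C(108, 1) = 108.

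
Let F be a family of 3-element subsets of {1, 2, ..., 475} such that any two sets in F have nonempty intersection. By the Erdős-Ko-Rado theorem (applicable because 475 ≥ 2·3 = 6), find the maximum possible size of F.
max |F| = C(474, 2) = 112101

Erdős-Ko-Rado (1961): when n ≥ 2k, max |F| = C(n−1, k−1). The bound is attained by the star {A : i ∈ A} for any fixed i ∈ [n]. Here C(475−1, 3−1) = C(474, 2) = 112101.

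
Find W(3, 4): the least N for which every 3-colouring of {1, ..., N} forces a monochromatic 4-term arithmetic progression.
W(3, 4) = 293

This is a classical value, W(3, 4) = 293, established by combining an explicit 3-colouring of {1, ..., 292} with no monochromatic 4-AP (giving the lower bound W(3, 4) > 292) and a finite case analysis / exhaustive computer search showing every 3-colouring of {1, ..., 293} has such an AP.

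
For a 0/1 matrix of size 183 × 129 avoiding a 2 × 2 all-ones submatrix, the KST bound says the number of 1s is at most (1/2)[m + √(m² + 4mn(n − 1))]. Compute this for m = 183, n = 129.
z(183, 129; 2, 2) ≤ (1/2)[183 + √(183² + 4·183·129·128)] = (1/2)[183 + √12120273] = 1832.2091

Kővári–Sós–Turán: let r_1, ..., r_183 be the row sums and z = Σ r_i the total number of 1s. Each pair of columns can share at most one row with both entries 1 (else a 2×2 all-ones block appears), so Σ_i C(r_i, 2) ≤ C(129, 2) = 8256. By convexity Σ_i C(r_i, 2) ≥ 183·C(z/183, 2) = z(z − 183)/(2·183), giving z² − 183z − 183·129·128 ≤ 0 and hence z ≤ (1/2)[183 + √(33489 + 4·3021696)] = (1/2)[183 + √12120273] ≈ (1/2)(183 + 3481.4182) = 1832.2091.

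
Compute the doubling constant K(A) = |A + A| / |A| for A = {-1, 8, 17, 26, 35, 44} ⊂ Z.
K = |A + A| / |A| = 11/6

Enumerate A + A = {a + b : a, b ∈ A}. With |A| = 6, there are |A|^2 = 36 ordered sum pairs; collecting distinct values, A + A = {-2, 7, 16, 25, 34, 43, 52, 61, 70, 79, 88}, so |A + A| = 11. Thus K = 11/6. Here |A + A| = 2|A| − 1 = 11, the minimum possible — so K = 11/6 is minimal, which holds iff A is an arithmetic progression.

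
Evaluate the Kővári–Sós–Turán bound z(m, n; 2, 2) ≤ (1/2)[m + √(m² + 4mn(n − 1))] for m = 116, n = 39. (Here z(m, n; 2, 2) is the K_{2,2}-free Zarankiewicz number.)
z(116, 39; 2, 2) ≤ (1/2)[116 + √(116² + 4·116·39·38)] = (1/2)[116 + √701104] = 476.6598

Kővári–Sós–Turán: let r_1, ..., r_116 be the row sums and z = Σ r_i the total number of 1s. Each pair of columns can share at most one row with both entries 1 (else a 2×2 all-ones block appears), so Σ_i C(r_i, 2) ≤ C(39, 2) = 741. By convexity Σ_i C(r_i, 2) ≥ 116·C(z/116, 2) = z(z − 116)/(2·116), giving z² − 116z − 116·39·38 ≤ 0 and hence z ≤ (1/2)[116 + √(13456 + 4·171912)] = (1/2)[116 + √701104] ≈ (1/2)(116 + 837.3195) = 476.6598.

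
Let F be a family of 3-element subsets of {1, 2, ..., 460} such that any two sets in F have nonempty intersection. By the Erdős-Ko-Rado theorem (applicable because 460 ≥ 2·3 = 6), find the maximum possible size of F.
max |F| = C(459, 2) = 105111

The Erdős-Ko-Rado theorem states: for n ≥ 2k, an intersecting family of k-subsets of an n-element set has size at most C(n − 1, k − 1), with equality for 'star' families {A ⊆ [n] : |A| = k, i ∈ A} (fix an element i). For n = 460, k = 3: C(459, 2) = 105111.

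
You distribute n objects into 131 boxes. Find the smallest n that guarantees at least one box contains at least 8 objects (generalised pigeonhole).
n = (8 − 1)·131 + 1 = 918

By the generalised pigeonhole principle, to guarantee some box contains ≥ r objects we need more than (r − 1) · k objects total. Threshold: n = (r − 1) · k + 1. With r = 8 and k = 131: n = 7 · 131 + 1 = 917 + 1 = 918. For n = 917 = 7 · 131, we can put exactly 7 objects in every box, avoiding 8 in any single one — so 918 is tight.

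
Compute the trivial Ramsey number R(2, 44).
R(2, 44) = 44

R(2, k) = k for all k ≥ 2: in a 2-colouring of K_k, either some edge is red (a red K_2) or all edges are blue (a blue K_k). And K_{43} coloured all-blue has no blue K_44, so R(2, 44) > 43. Hence R(2, 44) = 44.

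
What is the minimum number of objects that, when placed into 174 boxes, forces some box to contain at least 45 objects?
n = (45 − 1)·174 + 1 = 7657

By the generalised pigeonhole principle, to guarantee some box contains ≥ r objects we need more than (r − 1) · k objects total. Threshold: n = (r − 1) · k + 1. With r = 45 and k = 174: n = 44 · 174 + 1 = 7656 + 1 = 7657. For n = 7656 = 44 · 174, we can put exactly 44 objects in every box, avoiding 45 in any single one — so 7657 is tight.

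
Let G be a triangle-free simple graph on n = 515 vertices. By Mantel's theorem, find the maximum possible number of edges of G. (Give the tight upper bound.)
ex(515, K_3) = ⌊515^2/4⌋ = 66306

Mantel (1907): a triangle-free graph on n vertices has at most ⌊n^2/4⌋ edges, with equality for the complete bipartite graph K_{⌊n/2⌋, ⌈n/2⌉}. For n = 515: ⌊515^2/4⌋ = ⌊265225/4⌋ = 66306. The extremal graph is K_{257, 258}, which has 257·258 = 66306 edges.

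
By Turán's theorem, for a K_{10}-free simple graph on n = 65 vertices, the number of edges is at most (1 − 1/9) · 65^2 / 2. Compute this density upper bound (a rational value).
Turán density bound = (8/9) · 65^2/2 = 16900/9 ≈ 1877.7778

Turán's theorem: ex(n, K_{r+1}) is achieved by the complete r-partite Turán graph T(n, r) with parts as balanced as possible, and is at most (1 − 1/r) · n^2/2. For r = 9, n = 65: the density bound is (8/9) · 4225/2 = 16900/9 ≈ 1877.7778. The integer-valued extremum is e(T(65, 9)) = 1877, which is strictly less than the density bound 16900/9 since 9 ∤ 65 (the parts of T(65, 9) cannot all be equal).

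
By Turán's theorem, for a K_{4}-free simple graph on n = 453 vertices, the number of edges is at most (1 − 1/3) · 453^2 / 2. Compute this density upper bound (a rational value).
Turán density bound = (2/3) · 453^2/2 = 68403

Turán's theorem: ex(n, K_{r+1}) is achieved by the complete r-partite Turán graph T(n, r) with parts as balanced as possible, and is at most (1 − 1/r) · n^2/2. For r = 3, n = 453: the density bound is (2/3) · 205209/2 = 68403. Since 3 ∣ 453, the Turán graph T(453, 3) has parts of equal size 151, and its edge count e(T(453, 3)) = 68403 attains the density bound exactly.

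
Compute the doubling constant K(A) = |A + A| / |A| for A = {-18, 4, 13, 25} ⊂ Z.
K = |A + A| / |A| = 10/4 = 5/2

Enumerate A + A = {a + b : a, b ∈ A}. With |A| = 4, there are |A|^2 = 16 ordered sum pairs; collecting distinct values, A + A = {-36, -14, -5, 7, 8, 17, 26, 29, 38, 50}, so |A + A| = 10. Thus K = 10/4 = 5/2. For comparison, the minimum possible |A + A| over all 4-element sets is 2·4 − 1 = 7 (so min K = 7/4), attained only by arithmetic progressions.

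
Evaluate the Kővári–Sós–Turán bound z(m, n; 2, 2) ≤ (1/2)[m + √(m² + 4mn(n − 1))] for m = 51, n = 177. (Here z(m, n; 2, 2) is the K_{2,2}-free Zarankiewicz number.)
z(51, 177; 2, 2) ≤ (1/2)[51 + √(51² + 4·51·177·176)] = (1/2)[51 + √6357609] = 1286.215

Kővári–Sós–Turán: let r_1, ..., r_51 be the row sums and z = Σ r_i the total number of 1s. Each pair of columns can share at most one row with both entries 1 (else a 2×2 all-ones block appears), so Σ_i C(r_i, 2) ≤ C(177, 2) = 15576. By convexity Σ_i C(r_i, 2) ≥ 51·C(z/51, 2) = z(z − 51)/(2·51), giving z² − 51z − 51·177·176 ≤ 0 and hence z ≤ (1/2)[51 + √(2601 + 4·1588752)] = (1/2)[51 + √6357609] ≈ (1/2)(51 + 2521.43) = 1286.215.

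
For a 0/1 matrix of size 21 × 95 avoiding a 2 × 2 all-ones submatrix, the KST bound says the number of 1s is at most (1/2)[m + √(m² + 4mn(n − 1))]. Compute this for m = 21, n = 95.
z(21, 95; 2, 2) ≤ (1/2)[21 + √(21² + 4·21·95·94)] = (1/2)[21 + √750561] = 443.6746

Kővári–Sós–Turán: let r_1, ..., r_21 be the row sums and z = Σ r_i the total number of 1s. Each pair of columns can share at most one row with both entries 1 (else a 2×2 all-ones block appears), so Σ_i C(r_i, 2) ≤ C(95, 2) = 4465. By convexity Σ_i C(r_i, 2) ≥ 21·C(z/21, 2) = z(z − 21)/(2·21), giving z² − 21z − 21·95·94 ≤ 0 and hence z ≤ (1/2)[21 + √(441 + 4·187530)] = (1/2)[21 + √750561] ≈ (1/2)(21 + 866.3492) = 443.6746.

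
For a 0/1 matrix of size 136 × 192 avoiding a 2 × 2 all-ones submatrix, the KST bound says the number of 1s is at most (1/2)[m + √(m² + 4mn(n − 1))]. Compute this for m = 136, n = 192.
z(136, 192; 2, 2) ≤ (1/2)[136 + √(136² + 4·136·192·191)] = (1/2)[136 + √19968064] = 2302.282

Kővári–Sós–Turán: let r_1, ..., r_136 be the row sums and z = Σ r_i the total number of 1s. Each pair of columns can share at most one row with both entries 1 (else a 2×2 all-ones block appears), so Σ_i C(r_i, 2) ≤ C(192, 2) = 18336. By convexity Σ_i C(r_i, 2) ≥ 136·C(z/136, 2) = z(z − 136)/(2·136), giving z² − 136z − 136·192·191 ≤ 0 and hence z ≤ (1/2)[136 + √(18496 + 4·4987392)] = (1/2)[136 + √19968064] ≈ (1/2)(136 + 4468.564) = 2302.282.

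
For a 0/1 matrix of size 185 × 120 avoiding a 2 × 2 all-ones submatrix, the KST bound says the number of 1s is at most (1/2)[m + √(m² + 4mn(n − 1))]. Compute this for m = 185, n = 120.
z(185, 120; 2, 2) ≤ (1/2)[185 + √(185² + 4·185·120·119)] = (1/2)[185 + √10601425] = 1720.4915

Kővári–Sós–Turán: let r_1, ..., r_185 be the row sums and z = Σ r_i the total number of 1s. Each pair of columns can share at most one row with both entries 1 (else a 2×2 all-ones block appears), so Σ_i C(r_i, 2) ≤ C(120, 2) = 7140. By convexity Σ_i C(r_i, 2) ≥ 185·C(z/185, 2) = z(z − 185)/(2·185), giving z² − 185z − 185·120·119 ≤ 0 and hence z ≤ (1/2)[185 + √(34225 + 4·2641800)] = (1/2)[185 + √10601425] ≈ (1/2)(185 + 3255.983) = 1720.4915.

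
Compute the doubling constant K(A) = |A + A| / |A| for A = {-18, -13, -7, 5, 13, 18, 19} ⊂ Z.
K = |A + A| / |A| = 26/7

Enumerate A + A = {a + b : a, b ∈ A}. With |A| = 7, there are |A|^2 = 49 ordered sum pairs; collecting distinct values, A + A = {-36, -31, -26, -25, -20, -14, -13, -8, -5, -2, 0, 1, 5, 6, 10, 11, 12, 18, 23, 24, 26, 31, 32, 36, 37, 38}, so |A + A| = 26. Thus K = 26/7. For comparison, the minimum possible |A + A| over all 7-element sets is 2·7 − 1 = 13 (so min K = 13/7), attained only by arithmetic progressions.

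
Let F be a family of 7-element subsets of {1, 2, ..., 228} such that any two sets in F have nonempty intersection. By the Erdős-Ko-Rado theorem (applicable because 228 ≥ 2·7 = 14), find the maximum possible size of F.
max |F| = C(227, 6) = 177782976840

The Erdős-Ko-Rado theorem states: for n ≥ 2k, an intersecting family of k-subsets of an n-element set has size at most C(n − 1, k − 1), with equality for 'star' families {A ⊆ [n] : |A| = k, i ∈ A} (fix an element i). For n = 228, k = 7: C(227, 6) = 177782976840.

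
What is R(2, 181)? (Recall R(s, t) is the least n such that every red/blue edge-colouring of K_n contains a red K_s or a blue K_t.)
R(2, 181) = 181

R(2, k) = k for all k ≥ 2: in a 2-colouring of K_k, either some edge is red (a red K_2) or all edges are blue (a blue K_k). And K_{180} coloured all-blue has no blue K_181, so R(2, 181) > 180. Hence R(2, 181) = 181.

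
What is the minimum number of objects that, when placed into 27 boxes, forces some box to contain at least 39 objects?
n = (39 − 1)·27 + 1 = 1027

By the generalised pigeonhole principle, to guarantee some box contains ≥ r objects we need more than (r − 1) · k objects total. Threshold: n = (r − 1) · k + 1. With r = 39 and k = 27: n = 38 · 27 + 1 = 1026 + 1 = 1027. For n = 1026 = 38 · 27, we can put exactly 38 objects in every box, avoiding 39 in any single one — so 1027 is tight.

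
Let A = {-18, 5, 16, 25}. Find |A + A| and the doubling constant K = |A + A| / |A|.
K = |A + A| / |A| = 10/4 = 5/2

Enumerate A + A = {a + b : a, b ∈ A}. With |A| = 4, there are |A|^2 = 16 ordered sum pairs; collecting distinct values, A + A = {-36, -13, -2, 7, 10, 21, 30, 32, 41, 50}, so |A + A| = 10. Thus K = 10/4 = 5/2. For comparison, the minimum possible |A + A| over all 4-element sets is 2·4 − 1 = 7 (so min K = 7/4), attained only by arithmetic progressions.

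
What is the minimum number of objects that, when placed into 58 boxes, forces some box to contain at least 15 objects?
n = (15 − 1)·58 + 1 = 813

By the generalised pigeonhole principle, to guarantee some box contains ≥ r objects we need more than (r − 1) · k objects total. Threshold: n = (r − 1) · k + 1. With r = 15 and k = 58: n = 14 · 58 + 1 = 812 + 1 = 813. For n = 812 = 14 · 58, we can put exactly 14 objects in every box, avoiding 15 in any single one — so 813 is tight.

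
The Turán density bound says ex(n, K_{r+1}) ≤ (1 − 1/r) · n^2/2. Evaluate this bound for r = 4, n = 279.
Turán density bound = (3/4) · 279^2/2 = 233523/8 ≈ 29190.375

Turán's theorem: ex(n, K_{r+1}) is achieved by the complete r-partite Turán graph T(n, r) with parts as balanced as possible, and is at most (1 − 1/r) · n^2/2. For r = 4, n = 279: the density bound is (3/4) · 77841/2 = 233523/8 ≈ 29190.375. The integer-valued extremum is e(T(279, 4)) = 29190, which is strictly less than the density bound 233523/8 since 4 ∤ 279 (the parts of T(279, 4) cannot all be equal).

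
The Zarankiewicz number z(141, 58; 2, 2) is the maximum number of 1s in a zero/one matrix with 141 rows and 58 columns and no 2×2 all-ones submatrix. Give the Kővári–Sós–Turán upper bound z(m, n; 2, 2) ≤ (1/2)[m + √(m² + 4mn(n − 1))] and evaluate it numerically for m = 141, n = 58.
z(141, 58; 2, 2) ≤ (1/2)[141 + √(141² + 4·141·58·57)] = (1/2)[141 + √1884465] = 756.8791

Kővári–Sós–Turán: let r_1, ..., r_141 be the row sums and z = Σ r_i the total number of 1s. Each pair of columns can share at most one row with both entries 1 (else a 2×2 all-ones block appears), so Σ_i C(r_i, 2) ≤ C(58, 2) = 1653. By convexity Σ_i C(r_i, 2) ≥ 141·C(z/141, 2) = z(z − 141)/(2·141), giving z² − 141z − 141·58·57 ≤ 0 and hence z ≤ (1/2)[141 + √(19881 + 4·466146)] = (1/2)[141 + √1884465] ≈ (1/2)(141 + 1372.7582) = 756.8791.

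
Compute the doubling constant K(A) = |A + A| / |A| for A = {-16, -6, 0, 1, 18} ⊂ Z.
K = |A + A| / |A| = 14/5

Enumerate A + A = {a + b : a, b ∈ A}. With |A| = 5, there are |A|^2 = 25 ordered sum pairs; collecting distinct values, A + A = {-32, -22, -16, -15, -12, -6, -5, 0, 1, 2, 12, 18, 19, 36}, so |A + A| = 14. Thus K = 14/5. For comparison, the minimum possible |A + A| over all 5-element sets is 2·5 − 1 = 9 (so min K = 9/5), attained only by arithmetic progressions.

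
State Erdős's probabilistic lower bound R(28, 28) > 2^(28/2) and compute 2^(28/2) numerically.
2^(28/2) = 16384; so R(28, 28) > 16384

Colour each edge of K_n uniformly at random with red/blue. The expected number of monochromatic K_28 is C(n, 28) · 2 · 2^(−C(28,2)). If C(n, 28) · 2^(1 − C(28,2)) < 1, then with positive probability no monochromatic K_28 exists, so R(28, 28) > n. The standard estimate C(n, 28) ≤ n^28/28! shows this inequality holds whenever n ≤ 2^(28/2) (since 28! · 2^(C(28,2) − 1) > 2^(28^2/2) ≥ n^28). Hence R(28, 28) > 2^(28/2) = 16384.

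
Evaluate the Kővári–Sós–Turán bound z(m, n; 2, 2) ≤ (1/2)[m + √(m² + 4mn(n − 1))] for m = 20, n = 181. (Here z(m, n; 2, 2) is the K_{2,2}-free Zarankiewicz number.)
z(20, 181; 2, 2) ≤ (1/2)[20 + √(20² + 4·20·181·180)] = (1/2)[20 + √2606800] = 817.2794

Kővári–Sós–Turán: let r_1, ..., r_20 be the row sums and z = Σ r_i the total number of 1s. Each pair of columns can share at most one row with both entries 1 (else a 2×2 all-ones block appears), so Σ_i C(r_i, 2) ≤ C(181, 2) = 16290. By convexity Σ_i C(r_i, 2) ≥ 20·C(z/20, 2) = z(z − 20)/(2·20), giving z² − 20z − 20·181·180 ≤ 0 and hence z ≤ (1/2)[20 + √(400 + 4·651600)] = (1/2)[20 + √2606800] ≈ (1/2)(20 + 1614.5588) = 817.2794.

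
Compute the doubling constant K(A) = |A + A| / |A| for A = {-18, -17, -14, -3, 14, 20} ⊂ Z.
K = |A + A| / |A| = 21/6 = 7/2

Enumerate A + A = {a + b : a, b ∈ A}. With |A| = 6, there are |A|^2 = 36 ordered sum pairs; collecting distinct values, A + A = {-36, -35, -34, -32, -31, -28, -21, -20, -17, -6, -4, -3, 0, 2, 3, 6, 11, 17, 28, 34, 40}, so |A + A| = 21. Thus K = 21/6 = 7/2. For comparison, the minimum possible |A + A| over all 6-element sets is 2·6 − 1 = 11 (so min K = 11/6), attained only by arithmetic progressions.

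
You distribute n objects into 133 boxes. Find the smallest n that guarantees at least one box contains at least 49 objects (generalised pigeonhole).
n = (49 − 1)·133 + 1 = 6385

By the generalised pigeonhole principle, to guarantee some box contains ≥ r objects we need more than (r − 1) · k objects total. Threshold: n = (r − 1) · k + 1. With r = 49 and k = 133: n = 48 · 133 + 1 = 6384 + 1 = 6385. For n = 6384 = 48 · 133, we can put exactly 48 objects in every box, avoiding 49 in any single one — so 6385 is tight.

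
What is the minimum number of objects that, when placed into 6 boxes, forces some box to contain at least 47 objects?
n = (47 − 1)·6 + 1 = 277

By the generalised pigeonhole principle, to guarantee some box contains ≥ r objects we need more than (r − 1) · k objects total. Threshold: n = (r − 1) · k + 1. With r = 47 and k = 6: n = 46 · 6 + 1 = 276 + 1 = 277. For n = 276 = 46 · 6, we can put exactly 46 objects in every box, avoiding 47 in any single one — so 277 is tight.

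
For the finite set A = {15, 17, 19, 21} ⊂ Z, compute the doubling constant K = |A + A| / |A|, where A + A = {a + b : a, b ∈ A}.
K = |A + A| / |A| = 7/4

Enumerate A + A = {a + b : a, b ∈ A}. With |A| = 4, there are |A|^2 = 16 ordered sum pairs; collecting distinct values, A + A = {30, 32, 34, 36, 38, 40, 42}, so |A + A| = 7. Thus K = 7/4. Here |A + A| = 2|A| − 1 = 7, the minimum possible — so K = 7/4 is minimal, which holds iff A is an arithmetic progression.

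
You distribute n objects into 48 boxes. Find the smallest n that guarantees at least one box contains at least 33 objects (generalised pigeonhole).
n = (33 − 1)·48 + 1 = 1537

By the generalised pigeonhole principle, to guarantee some box contains ≥ r objects we need more than (r − 1) · k objects total. Threshold: n = (r − 1) · k + 1. With r = 33 and k = 48: n = 32 · 48 + 1 = 1536 + 1 = 1537. For n = 1536 = 32 · 48, we can put exactly 32 objects in every box, avoiding 33 in any single one — so 1537 is tight.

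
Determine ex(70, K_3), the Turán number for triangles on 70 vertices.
ex(70, K_3) = ⌊70^2/4⌋ = 1225

Mantel (1907): a triangle-free graph on n vertices has at most ⌊n^2/4⌋ edges, with equality for the complete bipartite graph K_{⌊n/2⌋, ⌈n/2⌉}. For n = 70: ⌊70^2/4⌋ = ⌊4900/4⌋ = 1225. The extremal graph is K_{35, 35}, which has 35·35 = 1225 edges.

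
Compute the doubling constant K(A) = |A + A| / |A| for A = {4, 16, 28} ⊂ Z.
K = |A + A| / |A| = 5/3

Enumerate A + A = {a + b : a, b ∈ A}. With |A| = 3, there are |A|^2 = 9 ordered sum pairs; collecting distinct values, A + A = {8, 20, 32, 44, 56}, so |A + A| = 5. Thus K = 5/3. Here |A + A| = 2|A| − 1 = 5, the minimum possible — so K = 5/3 is minimal, which holds iff A is an arithmetic progression.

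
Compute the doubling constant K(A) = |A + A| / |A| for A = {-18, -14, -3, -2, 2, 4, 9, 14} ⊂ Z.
K = |A + A| / |A| = 29/8

Enumerate A + A = {a + b : a, b ∈ A}. With |A| = 8, there are |A|^2 = 64 ordered sum pairs; collecting distinct values, A + A = {-36, -32, -28, -21, -20, -17, -16, -14, -12, -10, -9, -6, -5, -4, -1, 0, 1, 2, 4, 6, 7, 8, 11, 12, 13, 16, 18, 23, 28}, so |A + A| = 29. Thus K = 29/8. For comparison, the minimum possible |A + A| over all 8-element sets is 2·8 − 1 = 15 (so min K = 15/8), attained only by arithmetic progressions.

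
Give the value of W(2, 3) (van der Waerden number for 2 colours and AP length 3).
W(2, 3) = 9

Lower bound: the 2-colouring RRBBRRBB of {1, ..., 8} (R at positions {1, 2, 5, 6}, B at {3, 4, 7, 8}) contains no monochromatic 3-term AP, so W(2, 3) > 8. Upper bound: a case analysis on any 2-colouring of {1, ..., 9} forces such an AP. Hence W(2, 3) = 9.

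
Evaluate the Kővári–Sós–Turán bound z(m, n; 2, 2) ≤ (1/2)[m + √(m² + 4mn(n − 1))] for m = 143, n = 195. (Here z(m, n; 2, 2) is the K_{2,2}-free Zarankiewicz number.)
z(143, 195; 2, 2) ≤ (1/2)[143 + √(143² + 4·143·195·194)] = (1/2)[143 + √21659209] = 2398.4728

Kővári–Sós–Turán: let r_1, ..., r_143 be the row sums and z = Σ r_i the total number of 1s. Each pair of columns can share at most one row with both entries 1 (else a 2×2 all-ones block appears), so Σ_i C(r_i, 2) ≤ C(195, 2) = 18915. By convexity Σ_i C(r_i, 2) ≥ 143·C(z/143, 2) = z(z − 143)/(2·143), giving z² − 143z − 143·195·194 ≤ 0 and hence z ≤ (1/2)[143 + √(20449 + 4·5409690)] = (1/2)[143 + √21659209] ≈ (1/2)(143 + 4653.9455) = 2398.4728.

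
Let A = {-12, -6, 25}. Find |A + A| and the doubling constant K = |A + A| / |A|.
K = |A + A| / |A| = 6/3 = 2

Enumerate A + A = {a + b : a, b ∈ A}. With |A| = 3, there are |A|^2 = 9 ordered sum pairs; collecting distinct values, A + A = {-24, -18, -12, 13, 19, 50}, so |A + A| = 6. Thus K = 6/3 = 2. For comparison, the minimum possible |A + A| over all 3-element sets is 2·3 − 1 = 5 (so min K = 5/3), attained only by arithmetic progressions.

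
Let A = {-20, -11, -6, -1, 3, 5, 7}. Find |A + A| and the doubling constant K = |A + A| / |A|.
K = |A + A| / |A| = 24/7

Enumerate A + A = {a + b : a, b ∈ A}. With |A| = 7, there are |A|^2 = 49 ordered sum pairs; collecting distinct values, A + A = {-40, -31, -26, -22, -21, -17, -15, -13, -12, -8, -7, -6, -4, -3, -2, -1, 1, 2, 4, 6, 8, 10, 12, 14}, so |A + A| = 24. Thus K = 24/7. For comparison, the minimum possible |A + A| over all 7-element sets is 2·7 − 1 = 13 (so min K = 13/7), attained only by arithmetic progressions.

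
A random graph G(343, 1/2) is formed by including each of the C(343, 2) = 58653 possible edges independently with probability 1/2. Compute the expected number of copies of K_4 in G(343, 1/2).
E[# K_4] = C(343, 4) · (1/2)^C(4, 2) = 566685735 / 2^6 = 8854464.609375

For each 4-subset S of vertices (there are C(343, 4) = 566685735 such S), let X_S = 1 if S induces a K_4 (all C(4, 2) = 6 edges present). Then P(X_S = 1) = (1/2)^6 = 1/64. By linearity of expectation, E[# K_4] = C(343, 4) · (1/2)^6 = 566685735 / 64 = 8854464.609375.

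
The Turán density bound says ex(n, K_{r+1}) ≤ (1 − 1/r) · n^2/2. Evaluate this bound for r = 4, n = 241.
Turán density bound = (3/4) · 241^2/2 = 174243/8 ≈ 21780.375

Turán's theorem: ex(n, K_{r+1}) is achieved by the complete r-partite Turán graph T(n, r) with parts as balanced as possible, and is at most (1 − 1/r) · n^2/2. For r = 4, n = 241: the density bound is (3/4) · 58081/2 = 174243/8 ≈ 21780.375. The integer-valued extremum is e(T(241, 4)) = 21780, which is strictly less than the density bound 174243/8 since 4 ∤ 241 (the parts of T(241, 4) cannot all be equal).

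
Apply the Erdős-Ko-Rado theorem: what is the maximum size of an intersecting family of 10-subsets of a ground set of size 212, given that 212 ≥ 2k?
max |F| = C(211, 9) = 1921613187223730

The Erdős-Ko-Rado theorem states: for n ≥ 2k, an intersecting family of k-subsets of an n-element set has size at most C(n − 1, k − 1), with equality for 'star' families {A ⊆ [n] : |A| = k, i ∈ A} (fix an element i). For n = 212, k = 10: C(211, 9) = 1921613187223730.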